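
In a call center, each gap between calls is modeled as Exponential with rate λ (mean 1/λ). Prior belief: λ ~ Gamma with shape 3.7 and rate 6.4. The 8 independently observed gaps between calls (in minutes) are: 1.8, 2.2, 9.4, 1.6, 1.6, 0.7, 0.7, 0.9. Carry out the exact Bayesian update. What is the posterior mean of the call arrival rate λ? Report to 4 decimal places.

With a Gamma(shape α, rate β) prior on the exponential rate λ, the posterior after n observations with total T = Σxᵢ is Gamma(α+n, β+T).
Sum of observations T = 18.9 minutes; n = 8.
Posterior: Gamma(3.7+8, 6.4+18.9) = Gamma(11.7, 25.3).
Posterior mean of λ = α/β = 11.7/25.3 = 0.4625.

0.4625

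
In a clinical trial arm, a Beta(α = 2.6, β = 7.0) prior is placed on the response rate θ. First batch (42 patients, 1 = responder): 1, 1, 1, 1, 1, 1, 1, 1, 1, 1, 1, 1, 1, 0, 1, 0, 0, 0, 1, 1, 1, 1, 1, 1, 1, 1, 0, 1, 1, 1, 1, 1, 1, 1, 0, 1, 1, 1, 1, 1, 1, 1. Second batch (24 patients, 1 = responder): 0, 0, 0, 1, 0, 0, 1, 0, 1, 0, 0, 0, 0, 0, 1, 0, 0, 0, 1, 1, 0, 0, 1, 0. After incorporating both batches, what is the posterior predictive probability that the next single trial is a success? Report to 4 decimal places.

The Beta prior is conjugate to a Binomial/Bernoulli likelihood; the update adds successes to α and failures to β.
After batch 1: Beta(2.6+36, 7.0+6) = Beta(38.6, 13.0).
After batch 2: Beta(38.6+7, 13.0+17) = Beta(45.6, 30.0).
For a single future Bernoulli trial, P(success | data) = α/(α+β) = 0.6032.

0.6032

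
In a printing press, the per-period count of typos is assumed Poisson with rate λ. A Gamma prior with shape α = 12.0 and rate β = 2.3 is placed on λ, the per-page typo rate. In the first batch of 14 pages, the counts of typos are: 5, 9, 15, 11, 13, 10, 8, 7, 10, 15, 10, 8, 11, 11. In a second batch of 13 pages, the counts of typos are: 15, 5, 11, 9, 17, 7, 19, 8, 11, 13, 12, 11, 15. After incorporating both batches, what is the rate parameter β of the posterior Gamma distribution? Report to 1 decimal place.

29.3

With a Gamma(shape α, rate β) prior, the Poisson likelihood is conjugate: the posterior is Gamma(α + ΣXᵢ, β + n).
Batch 1: sum of counts S = 143 over n = 14 pages.
After batch 1: Gamma(α+S, β+n) = Gamma(12.0+143, 2.3+14) = Gamma(155.0, 16.3).
Batch 2: sum of counts S = 153 over n = 13 pages.
After batch 2: Gamma(α+S, β+n) = Gamma(155.0+153, 16.3+13) = Gamma(308.0, 29.3).
Posterior β = 29.3.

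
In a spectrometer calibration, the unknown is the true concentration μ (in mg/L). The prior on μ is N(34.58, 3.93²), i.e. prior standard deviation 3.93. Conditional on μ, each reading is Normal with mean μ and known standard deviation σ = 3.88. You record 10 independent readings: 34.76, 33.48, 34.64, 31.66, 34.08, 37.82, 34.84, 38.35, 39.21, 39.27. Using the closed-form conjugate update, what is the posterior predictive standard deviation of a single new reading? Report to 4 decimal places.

4.0529

For Normal data with known variance σ², a Normal(μ₀, σ₀²) prior on μ is conjugate. Posterior precision = 1/σ₀² + n/σ²; posterior mean is the precision-weighted average of μ₀ and x̄.
σ₀² = 3.93² = 15.4449, σ² = 3.88² = 15.0544; σ² + n·σ₀² = 15.0544 + 10·15.4449 = 169.5034.
Posterior precision = 1/σ₀² + n/σ² = 1/15.4449 + 10/15.0544 = (σ² + n·σ₀²)/(σ₀²σ²) = 169.5034/(15.4449·15.0544); posterior variance σₙ² = σ₀²σ²/(σ² + n·σ₀²) = 15.4449·15.0544/169.5034 = 1.371735.
Predictive variance for one new observation = σₙ² + σ² = 15.4449·15.0544/169.5034 + 15.0544 = σ²·(σ₀² + 169.5034)/169.5034 = 15.0544·184.9483/169.5034 = 16.426135; SD = √(15.0544·184.9483/169.5034) = 4.0529.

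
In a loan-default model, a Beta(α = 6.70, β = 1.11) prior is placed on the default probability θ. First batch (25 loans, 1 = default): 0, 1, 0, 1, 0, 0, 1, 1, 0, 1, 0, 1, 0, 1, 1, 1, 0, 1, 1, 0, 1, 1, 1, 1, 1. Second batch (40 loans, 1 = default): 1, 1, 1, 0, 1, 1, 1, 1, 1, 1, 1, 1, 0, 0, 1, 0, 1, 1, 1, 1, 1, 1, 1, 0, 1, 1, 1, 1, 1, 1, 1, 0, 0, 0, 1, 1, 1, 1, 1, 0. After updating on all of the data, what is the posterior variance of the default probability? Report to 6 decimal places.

The Beta prior is conjugate to a Binomial/Bernoulli likelihood; the update adds successes to α and failures to β.
After batch 1: Beta(6.70+16, 1.11+9) = Beta(22.70, 10.11).
After batch 2: Beta(22.70+31, 10.11+9) = Beta(53.70, 19.11).
Var = αβ/((α+β)²(α+β+1)) = 53.70·19.11/(72.81²·73.81) = 0.002623.

0.002623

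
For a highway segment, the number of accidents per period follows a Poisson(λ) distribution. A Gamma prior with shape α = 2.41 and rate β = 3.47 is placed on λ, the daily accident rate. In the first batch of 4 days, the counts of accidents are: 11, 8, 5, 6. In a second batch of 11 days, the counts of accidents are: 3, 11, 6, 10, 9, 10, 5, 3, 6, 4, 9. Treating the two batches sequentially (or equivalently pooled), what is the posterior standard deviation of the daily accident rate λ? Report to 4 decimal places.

0.5637

With a Gamma(shape α, rate β) prior, the Poisson likelihood is conjugate: the posterior is Gamma(α + ΣXᵢ, β + n).
Batch 1: sum of counts S = 30 over n = 4 days.
After batch 1: Gamma(α+S, β+n) = Gamma(2.41+30, 3.47+4) = Gamma(32.41, 7.47).
Batch 2: sum of counts S = 76 over n = 11 days.
After batch 2: Gamma(α+S, β+n) = Gamma(32.41+76, 7.47+11) = Gamma(108.41, 18.47).
SD = √α/β = √108.41/18.47 = 0.5637.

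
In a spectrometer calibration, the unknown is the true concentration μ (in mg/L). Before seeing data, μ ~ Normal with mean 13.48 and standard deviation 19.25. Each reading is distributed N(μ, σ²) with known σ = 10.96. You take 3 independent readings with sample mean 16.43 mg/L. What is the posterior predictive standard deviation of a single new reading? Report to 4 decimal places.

For Normal data with known variance σ², a Normal(μ₀, σ₀²) prior on μ is conjugate. Posterior precision = 1/σ₀² + n/σ²; posterior mean is the precision-weighted average of μ₀ and x̄.
σ₀² = 19.25² = 370.5625, σ² = 10.96² = 120.1216; σ² + n·σ₀² = 120.1216 + 3·370.5625 = 1231.8091.
Posterior precision = 1/σ₀² + n/σ² = 1/370.5625 + 3/120.1216 = (σ² + n·σ₀²)/(σ₀²σ²) = 1231.8091/(370.5625·120.1216); posterior variance σₙ² = σ₀²σ²/(σ² + n·σ₀²) = 370.5625·120.1216/1231.8091 = 36.135924.
Predictive variance for one new observation = σₙ² + σ² = 370.5625·120.1216/1231.8091 + 120.1216 = σ²·(σ₀² + 1231.8091)/1231.8091 = 120.1216·1602.3716/1231.8091 = 156.257524; SD = √(120.1216·1602.3716/1231.8091) = 12.5003.

12.5003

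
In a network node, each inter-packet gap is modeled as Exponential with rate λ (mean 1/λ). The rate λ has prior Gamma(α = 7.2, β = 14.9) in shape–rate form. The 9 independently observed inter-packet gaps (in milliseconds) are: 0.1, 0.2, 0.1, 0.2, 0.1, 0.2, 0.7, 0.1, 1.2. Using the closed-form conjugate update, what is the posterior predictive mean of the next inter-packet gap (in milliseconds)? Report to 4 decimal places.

1.1711

With a Gamma(shape α, rate β) prior on the exponential rate λ, the posterior after n observations with total T = Σxᵢ is Gamma(α+n, β+T).
Sum of observations T = 2.9 milliseconds; n = 9.
Posterior: Gamma(7.2+9, 14.9+2.9) = Gamma(16.2, 17.8).
The predictive distribution for the next observation is Lomax; its mean is β/(α−1) = 17.8/15.2 = 1.1711.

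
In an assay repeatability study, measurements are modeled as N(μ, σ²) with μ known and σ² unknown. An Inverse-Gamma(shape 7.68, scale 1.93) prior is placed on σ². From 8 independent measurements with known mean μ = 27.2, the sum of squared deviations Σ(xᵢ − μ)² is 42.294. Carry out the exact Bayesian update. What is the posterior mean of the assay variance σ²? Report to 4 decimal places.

2.1608

With known mean μ and an Inverse-Gamma(α, β) prior on σ², the Normal likelihood is conjugate: posterior is Inv-Gamma(α + n/2, β + Σ(xᵢ−μ)²/2).
Posterior: Inv-Gamma(7.68 + 8/2, 1.93 + 42.294/2) = Inv-Gamma(11.68, 23.0770).
E[σ²|data] = β/(α−1) = 23.0770/10.68 = 2.1608.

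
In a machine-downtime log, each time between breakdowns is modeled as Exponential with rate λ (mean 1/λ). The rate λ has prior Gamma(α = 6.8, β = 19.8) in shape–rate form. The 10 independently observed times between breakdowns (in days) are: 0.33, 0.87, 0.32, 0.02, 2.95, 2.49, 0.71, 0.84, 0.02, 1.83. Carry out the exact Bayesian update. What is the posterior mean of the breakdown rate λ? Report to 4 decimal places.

With a Gamma(shape α, rate β) prior on the exponential rate λ, the posterior after n observations with total T = Σxᵢ is Gamma(α+n, β+T).
Sum of observations T = 10.38 days; n = 10.
Posterior: Gamma(6.8+10, 19.8+10.38) = Gamma(16.8, 30.18).
Posterior mean of λ = α/β = 16.8/30.18 = 0.5567.

0.5567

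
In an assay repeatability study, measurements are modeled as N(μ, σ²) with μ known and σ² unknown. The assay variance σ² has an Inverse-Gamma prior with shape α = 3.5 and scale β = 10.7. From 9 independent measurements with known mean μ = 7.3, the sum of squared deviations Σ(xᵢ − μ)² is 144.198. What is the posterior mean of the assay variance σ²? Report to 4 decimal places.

With known mean μ and an Inverse-Gamma(α, β) prior on σ², the Normal likelihood is conjugate: posterior is Inv-Gamma(α + n/2, β + Σ(xᵢ−μ)²/2).
Posterior: Inv-Gamma(3.5 + 9/2, 10.7 + 144.198/2) = Inv-Gamma(8.00, 82.7990).
E[σ²|data] = β/(α−1) = 82.7990/7.00 = 11.8284.

11.8284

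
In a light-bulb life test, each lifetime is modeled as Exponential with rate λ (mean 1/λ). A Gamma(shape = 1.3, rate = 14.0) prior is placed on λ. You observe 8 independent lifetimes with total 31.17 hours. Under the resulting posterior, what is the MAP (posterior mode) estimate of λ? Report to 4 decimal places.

0.1838

With a Gamma(shape α, rate β) prior on the exponential rate λ, the posterior after n observations with total T = Σxᵢ is Gamma(α+n, β+T).
Posterior: Gamma(1.3+8, 14.0+31.17) = Gamma(9.3, 45.17).
Mode = (α−1)/β = 0.1838.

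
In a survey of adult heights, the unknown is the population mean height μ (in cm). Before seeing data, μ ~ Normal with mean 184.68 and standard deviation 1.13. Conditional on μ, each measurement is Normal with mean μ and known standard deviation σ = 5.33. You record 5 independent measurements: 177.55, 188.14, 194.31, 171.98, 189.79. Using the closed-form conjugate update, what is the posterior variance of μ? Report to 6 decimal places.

For Normal data with known variance σ², a Normal(μ₀, σ₀²) prior on μ is conjugate. Posterior precision = 1/σ₀² + n/σ²; posterior mean is the precision-weighted average of μ₀ and x̄.
σ₀² = 1.13² = 1.2769, σ² = 5.33² = 28.4089; σ² + n·σ₀² = 28.4089 + 5·1.2769 = 34.7934.
Posterior precision = 1/σ₀² + n/σ² = 1/1.2769 + 5/28.4089 = (σ² + n·σ₀²)/(σ₀²σ²) = 34.7934/(1.2769·28.4089); posterior variance σₙ² = σ₀²σ²/(σ² + n·σ₀²) = 1.2769·28.4089/34.7934 = 1.042592.

1.042592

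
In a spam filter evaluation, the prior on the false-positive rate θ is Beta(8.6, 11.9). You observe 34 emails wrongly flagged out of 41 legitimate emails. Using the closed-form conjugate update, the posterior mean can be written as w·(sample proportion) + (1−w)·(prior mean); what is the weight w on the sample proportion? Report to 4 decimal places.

0.6667

The Beta prior is conjugate to a Binomial/Bernoulli likelihood; the update adds successes to α and failures to β.
Posterior mean = (α₀+k)/(α₀+β₀+n) = [n/(α₀+β₀+n)]·(k/n) + [(α₀+β₀)/(α₀+β₀+n)]·α₀/(α₀+β₀), so only n and the prior enter the weight.
The weight on the data is w = n/(α₀+β₀+n) = 41/(8.6+11.9+41) = 41/61.5 = 0.6667.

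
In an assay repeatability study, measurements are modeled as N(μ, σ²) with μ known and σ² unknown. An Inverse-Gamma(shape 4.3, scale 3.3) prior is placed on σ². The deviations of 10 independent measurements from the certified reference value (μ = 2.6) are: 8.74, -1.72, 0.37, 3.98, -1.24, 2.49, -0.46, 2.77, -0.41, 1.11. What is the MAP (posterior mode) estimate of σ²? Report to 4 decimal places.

With known mean μ and an Inverse-Gamma(α, β) prior on σ², the Normal likelihood is conjugate: posterior is Inv-Gamma(α + n/2, β + Σ(xᵢ−μ)²/2).
Σ(xᵢ−μ)² = (8.74)² + (-1.72)² + (0.37)² + (3.98)² + (-1.24)² + (2.49)² + (-0.46)² + (2.77)² + (-0.41)² + (1.11)² = 112.3457.
Posterior: Inv-Gamma(4.3 + 10/2, 3.3 + 112.3457/2) = Inv-Gamma(9.30, 59.47285).
Mode = β/(α+1) = 59.47285/10.30 = 5.7741.

5.7741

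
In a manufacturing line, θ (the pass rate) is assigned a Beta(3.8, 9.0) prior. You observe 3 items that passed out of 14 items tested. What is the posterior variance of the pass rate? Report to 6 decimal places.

The Beta prior is conjugate to a Binomial/Bernoulli likelihood; the update adds successes to α and failures to β.
Posterior: Beta(α+k, β+n−k) = Beta(3.8+3, 9.0+11) = Beta(6.8, 20.0).
Var = αβ/((α+β)²(α+β+1)) = 6.8·20.0/(26.8²·27.8) = 0.006811.

0.006811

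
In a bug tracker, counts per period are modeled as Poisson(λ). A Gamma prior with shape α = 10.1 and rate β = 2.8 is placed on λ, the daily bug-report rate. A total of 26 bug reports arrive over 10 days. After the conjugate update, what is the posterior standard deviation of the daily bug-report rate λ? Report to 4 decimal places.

0.4694

With a Gamma(shape α, rate β) prior, the Poisson likelihood is conjugate: the posterior is Gamma(α + ΣXᵢ, β + n).
Posterior: Gamma(α+S, β+n) = Gamma(10.1+26, 2.8+10) = Gamma(36.1, 12.8).
SD = √α/β = √36.1/12.8 = 0.4694.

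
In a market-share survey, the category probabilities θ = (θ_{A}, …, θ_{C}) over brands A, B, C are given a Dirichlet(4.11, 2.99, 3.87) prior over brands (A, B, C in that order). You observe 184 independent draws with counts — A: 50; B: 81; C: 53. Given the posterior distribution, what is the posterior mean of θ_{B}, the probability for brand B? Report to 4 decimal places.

The Dirichlet prior is conjugate to the Multinomial likelihood: each posterior αⱼ = prior αⱼ + observed count nⱼ.
Posterior concentration: (54.11, 83.99, 56.87), total = 194.97.
E[θ_{B}|data] = α_{B}/Σα = 83.99/194.97 = 0.4308.

0.4308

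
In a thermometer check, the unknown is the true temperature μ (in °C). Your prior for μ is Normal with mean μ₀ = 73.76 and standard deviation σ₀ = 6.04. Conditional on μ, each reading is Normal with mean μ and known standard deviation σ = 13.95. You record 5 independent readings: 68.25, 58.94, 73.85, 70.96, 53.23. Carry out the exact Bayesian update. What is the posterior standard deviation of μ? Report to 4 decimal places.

For Normal data with known variance σ², a Normal(μ₀, σ₀²) prior on μ is conjugate. Posterior precision = 1/σ₀² + n/σ²; posterior mean is the precision-weighted average of μ₀ and x̄.
σ₀² = 6.04² = 36.4816, σ² = 13.95² = 194.6025; σ² + n·σ₀² = 194.6025 + 5·36.4816 = 377.0105.
Posterior precision = 1/σ₀² + n/σ² = 1/36.4816 + 5/194.6025 = (σ² + n·σ₀²)/(σ₀²σ²) = 377.0105/(36.4816·194.6025); posterior variance σₙ² = σ₀²σ²/(σ² + n·σ₀²) = 36.4816·194.6025/377.0105 = 18.830803.
Posterior SD = √σₙ² = √(36.4816·194.6025/377.0105) = 4.3394.

4.3394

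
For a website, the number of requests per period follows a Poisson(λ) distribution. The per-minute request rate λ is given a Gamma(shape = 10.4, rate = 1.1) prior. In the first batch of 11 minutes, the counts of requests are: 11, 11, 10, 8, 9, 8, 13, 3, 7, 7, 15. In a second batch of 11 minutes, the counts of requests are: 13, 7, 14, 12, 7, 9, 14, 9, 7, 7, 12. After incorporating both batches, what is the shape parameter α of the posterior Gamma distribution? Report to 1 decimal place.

223.4

With a Gamma(shape α, rate β) prior, the Poisson likelihood is conjugate: the posterior is Gamma(α + ΣXᵢ, β + n).
Batch 1: sum of counts S = 102 over n = 11 minutes.
After batch 1: Gamma(α+S, β+n) = Gamma(10.4+102, 1.1+11) = Gamma(112.4, 12.1).
Batch 2: sum of counts S = 111 over n = 11 minutes.
After batch 2: Gamma(α+S, β+n) = Gamma(112.4+111, 12.1+11) = Gamma(223.4, 23.1).
Posterior α = 223.4.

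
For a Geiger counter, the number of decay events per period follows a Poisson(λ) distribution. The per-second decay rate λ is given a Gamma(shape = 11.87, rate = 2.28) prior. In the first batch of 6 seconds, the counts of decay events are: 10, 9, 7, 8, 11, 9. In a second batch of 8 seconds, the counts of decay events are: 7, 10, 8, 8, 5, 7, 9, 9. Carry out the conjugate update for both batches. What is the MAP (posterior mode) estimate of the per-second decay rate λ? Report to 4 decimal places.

7.8544

With a Gamma(shape α, rate β) prior, the Poisson likelihood is conjugate: the posterior is Gamma(α + ΣXᵢ, β + n).
Batch 1: sum of counts S = 54 over n = 6 seconds.
After batch 1: Gamma(α+S, β+n) = Gamma(11.87+54, 2.28+6) = Gamma(65.87, 8.28).
Batch 2: sum of counts S = 63 over n = 8 seconds.
After batch 2: Gamma(α+S, β+n) = Gamma(65.87+63, 8.28+8) = Gamma(128.87, 16.28).
Mode of Gamma(α,β) for α≥1 is (α−1)/β = 127.87/16.28 = 7.8544.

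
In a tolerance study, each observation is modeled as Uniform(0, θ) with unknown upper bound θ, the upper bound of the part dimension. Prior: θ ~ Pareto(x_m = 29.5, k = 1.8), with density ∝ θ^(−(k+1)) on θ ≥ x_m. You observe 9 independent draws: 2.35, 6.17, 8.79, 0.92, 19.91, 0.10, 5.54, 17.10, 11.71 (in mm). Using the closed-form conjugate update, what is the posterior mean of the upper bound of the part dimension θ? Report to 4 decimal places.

32.5102

A Pareto(scale x_m, shape k) prior on the upper bound θ of Uniform(0, θ) is conjugate: posterior is Pareto(max(x_m, max xᵢ), k + n).
Sample maximum = 19.91; prior scale x_m = 29.5 → posterior scale = max = 29.50.
Posterior shape = 1.8 + 9 = 10.8.
E[θ|data] = k·x_m/(k−1) = 10.8·29.50/9.8 = 32.5102.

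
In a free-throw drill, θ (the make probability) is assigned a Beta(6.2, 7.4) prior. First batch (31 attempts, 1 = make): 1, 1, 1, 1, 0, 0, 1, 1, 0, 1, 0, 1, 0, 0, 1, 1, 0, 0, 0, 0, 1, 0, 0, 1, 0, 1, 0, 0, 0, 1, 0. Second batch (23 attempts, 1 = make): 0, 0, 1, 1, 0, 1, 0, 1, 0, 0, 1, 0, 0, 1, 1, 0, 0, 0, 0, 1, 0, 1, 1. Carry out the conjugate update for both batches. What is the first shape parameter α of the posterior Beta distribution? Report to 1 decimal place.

The Beta prior is conjugate to a Binomial/Bernoulli likelihood; the update adds successes to α and failures to β.
After batch 1: Beta(6.2+14, 7.4+17) = Beta(20.2, 24.4).
After batch 2: Beta(20.2+10, 24.4+13) = Beta(30.2, 37.4).
Posterior α = 30.2.

30.2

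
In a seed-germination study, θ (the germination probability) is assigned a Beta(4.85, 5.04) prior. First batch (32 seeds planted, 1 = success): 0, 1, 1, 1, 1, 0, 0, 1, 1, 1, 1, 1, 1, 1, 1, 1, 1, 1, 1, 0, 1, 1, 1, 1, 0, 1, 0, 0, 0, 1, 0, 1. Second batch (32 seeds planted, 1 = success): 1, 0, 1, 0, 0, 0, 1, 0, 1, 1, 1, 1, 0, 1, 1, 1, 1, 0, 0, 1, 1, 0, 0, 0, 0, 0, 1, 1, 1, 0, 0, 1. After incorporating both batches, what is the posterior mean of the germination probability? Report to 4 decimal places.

0.6070

The Beta prior is conjugate to a Binomial/Bernoulli likelihood; the update adds successes to α and failures to β.
After batch 1: Beta(4.85+23, 5.04+9) = Beta(27.85, 14.04).
After batch 2: Beta(27.85+17, 14.04+15) = Beta(44.85, 29.04).
Posterior mean = α/(α+β) = 44.85/73.89 = 0.6070.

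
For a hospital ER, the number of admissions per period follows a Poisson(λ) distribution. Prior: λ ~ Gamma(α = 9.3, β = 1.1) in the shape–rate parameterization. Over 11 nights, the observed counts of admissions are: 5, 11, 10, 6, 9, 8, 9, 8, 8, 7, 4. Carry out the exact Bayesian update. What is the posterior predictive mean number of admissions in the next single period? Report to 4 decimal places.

7.7934

With a Gamma(shape α, rate β) prior, the Poisson likelihood is conjugate: the posterior is Gamma(α + ΣXᵢ, β + n).
Sum of counts S = 85 over n = 11 nights.
Posterior: Gamma(α+S, β+n) = Gamma(9.3+85, 1.1+11) = Gamma(94.3, 12.1).
The predictive distribution for one future period is NegBinom with mean α/β = 7.7934.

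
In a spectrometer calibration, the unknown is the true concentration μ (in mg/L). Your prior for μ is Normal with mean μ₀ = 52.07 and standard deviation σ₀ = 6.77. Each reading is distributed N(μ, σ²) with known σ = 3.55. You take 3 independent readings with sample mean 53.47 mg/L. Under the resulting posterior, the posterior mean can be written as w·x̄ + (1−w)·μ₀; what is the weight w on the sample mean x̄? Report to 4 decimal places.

0.9160

For Normal data with known variance σ², a Normal(μ₀, σ₀²) prior on μ is conjugate. Posterior precision = 1/σ₀² + n/σ²; posterior mean is the precision-weighted average of μ₀ and x̄.
σ₀² = 6.77² = 45.8329, σ² = 3.55² = 12.6025. Prior precision 1/σ₀² = 1/45.8329; data precision n/σ² = 3/12.6025.
w = (n/σ²)/(1/σ₀² + n/σ²) = n·σ₀²/(σ² + n·σ₀²) = 3·45.8329/(12.6025 + 3·45.8329) = 137.4987/150.1012 = 0.9160.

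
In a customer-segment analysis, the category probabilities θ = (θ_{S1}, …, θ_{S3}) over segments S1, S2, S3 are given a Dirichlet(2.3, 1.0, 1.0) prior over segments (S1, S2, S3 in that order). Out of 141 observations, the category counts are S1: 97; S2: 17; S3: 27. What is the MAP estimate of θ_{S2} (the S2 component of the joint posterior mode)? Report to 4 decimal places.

0.1195

The Dirichlet prior is conjugate to the Multinomial likelihood: each posterior αⱼ = prior αⱼ + observed count nⱼ.
Posterior concentration: (99.3, 18.0, 28.0), total = 145.3.
Joint mode component: (α_{S2}−1)/(Σα−K) = 17.0/142.3 = 0.1195.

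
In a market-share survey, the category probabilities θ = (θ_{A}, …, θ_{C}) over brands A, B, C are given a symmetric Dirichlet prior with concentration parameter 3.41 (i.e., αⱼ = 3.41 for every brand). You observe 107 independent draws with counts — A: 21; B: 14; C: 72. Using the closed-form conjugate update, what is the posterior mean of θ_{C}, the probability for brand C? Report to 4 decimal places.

0.6433

The Dirichlet prior is conjugate to the Multinomial likelihood: each posterior αⱼ = prior αⱼ + observed count nⱼ.
Posterior concentration: (24.41, 17.41, 75.41), total = 117.23.
E[θ_{C}|data] = α_{C}/Σα = 75.41/117.23 = 0.6433.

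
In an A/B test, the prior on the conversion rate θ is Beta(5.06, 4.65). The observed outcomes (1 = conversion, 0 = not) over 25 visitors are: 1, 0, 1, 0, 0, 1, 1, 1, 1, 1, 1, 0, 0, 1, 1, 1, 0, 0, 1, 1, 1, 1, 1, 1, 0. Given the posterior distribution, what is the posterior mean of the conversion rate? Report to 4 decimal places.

0.6356

The Beta prior is conjugate to a Binomial/Bernoulli likelihood; the update adds successes to α and failures to β.
Posterior: Beta(α+k, β+n−k) = Beta(5.06+17, 4.65+8) = Beta(22.06, 12.65).
Posterior mean = α/(α+β) = 22.06/34.71 = 0.6356.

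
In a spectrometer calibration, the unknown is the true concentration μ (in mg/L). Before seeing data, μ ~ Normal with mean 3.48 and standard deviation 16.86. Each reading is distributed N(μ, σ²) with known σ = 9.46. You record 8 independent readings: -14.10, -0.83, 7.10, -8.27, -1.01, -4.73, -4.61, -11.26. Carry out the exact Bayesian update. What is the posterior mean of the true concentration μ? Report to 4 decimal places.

-4.4035

For Normal data with known variance σ², a Normal(μ₀, σ₀²) prior on μ is conjugate. Posterior precision = 1/σ₀² + n/σ²; posterior mean is the precision-weighted average of μ₀ and x̄.
Σxᵢ = (-14.10) + (-0.83) + 7.10 + (-8.27) + (-1.01) + (-4.73) + (-4.61) + (-11.26) = -37.71, so n·x̄ = -37.71.
σ₀² = 16.86² = 284.2596, σ² = 9.46² = 89.4916; σ² + n·σ₀² = 89.4916 + 8·284.2596 = 2363.5684.
Posterior mean = (μ₀/σ₀² + n·x̄/σ²)/(1/σ₀² + n/σ²) = (σ²·μ₀ + σ₀²·n·x̄)/(σ² + n·σ₀²) = (89.4916·3.48 + 284.2596·(-37.71))/2363.5684 = -10407.998748/2363.5684 = -4.4035.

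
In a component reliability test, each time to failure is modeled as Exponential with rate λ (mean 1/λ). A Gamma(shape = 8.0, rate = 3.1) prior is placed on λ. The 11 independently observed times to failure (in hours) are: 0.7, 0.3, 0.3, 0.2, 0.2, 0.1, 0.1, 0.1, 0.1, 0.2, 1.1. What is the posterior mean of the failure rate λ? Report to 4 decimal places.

With a Gamma(shape α, rate β) prior on the exponential rate λ, the posterior after n observations with total T = Σxᵢ is Gamma(α+n, β+T).
Sum of observations T = 3.4 hours; n = 11.
Posterior: Gamma(8.0+11, 3.1+3.4) = Gamma(19.0, 6.5).
Posterior mean of λ = α/β = 19.0/6.5 = 2.9231.

2.9231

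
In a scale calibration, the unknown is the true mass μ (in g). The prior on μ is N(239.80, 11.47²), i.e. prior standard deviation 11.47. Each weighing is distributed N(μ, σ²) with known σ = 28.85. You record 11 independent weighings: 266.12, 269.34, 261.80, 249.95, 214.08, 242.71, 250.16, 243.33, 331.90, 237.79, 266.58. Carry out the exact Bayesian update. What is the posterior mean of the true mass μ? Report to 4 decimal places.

251.1098

For Normal data with known variance σ², a Normal(μ₀, σ₀²) prior on μ is conjugate. Posterior precision = 1/σ₀² + n/σ²; posterior mean is the precision-weighted average of μ₀ and x̄.
Σxᵢ = 266.12 + 269.34 + 261.80 + 249.95 + 214.08 + 242.71 + 250.16 + 243.33 + 331.90 + 237.79 + 266.58 = 2833.76, so n·x̄ = 2833.76.
σ₀² = 11.47² = 131.5609, σ² = 28.85² = 832.3225; σ² + n·σ₀² = 832.3225 + 11·131.5609 = 2279.4924.
Posterior mean = (μ₀/σ₀² + n·x̄/σ²)/(1/σ₀² + n/σ²) = (σ²·μ₀ + σ₀²·n·x̄)/(σ² + n·σ₀²) = (832.3225·239.80 + 131.5609·2833.76)/2279.4924 = 572402.951484/2279.4924 = 251.1098.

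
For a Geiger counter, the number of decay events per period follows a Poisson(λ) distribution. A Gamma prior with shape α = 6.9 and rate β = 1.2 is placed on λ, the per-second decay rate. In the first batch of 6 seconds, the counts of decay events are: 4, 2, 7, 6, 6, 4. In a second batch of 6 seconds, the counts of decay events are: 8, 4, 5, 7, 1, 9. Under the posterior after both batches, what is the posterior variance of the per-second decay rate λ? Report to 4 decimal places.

With a Gamma(shape α, rate β) prior, the Poisson likelihood is conjugate: the posterior is Gamma(α + ΣXᵢ, β + n).
Batch 1: sum of counts S = 29 over n = 6 seconds.
After batch 1: Gamma(α+S, β+n) = Gamma(6.9+29, 1.2+6) = Gamma(35.9, 7.2).
Batch 2: sum of counts S = 34 over n = 6 seconds.
After batch 2: Gamma(α+S, β+n) = Gamma(35.9+34, 7.2+6) = Gamma(69.9, 13.2).
Var = α/β² = 69.9/13.2² = 0.4012.

0.4012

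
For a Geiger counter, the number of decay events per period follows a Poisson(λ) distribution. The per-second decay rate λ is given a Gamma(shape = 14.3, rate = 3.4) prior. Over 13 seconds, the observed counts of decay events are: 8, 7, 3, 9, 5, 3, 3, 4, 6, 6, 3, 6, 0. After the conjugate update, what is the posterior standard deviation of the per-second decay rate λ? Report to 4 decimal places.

With a Gamma(shape α, rate β) prior, the Poisson likelihood is conjugate: the posterior is Gamma(α + ΣXᵢ, β + n).
Sum of counts S = 63 over n = 13 seconds.
Posterior: Gamma(α+S, β+n) = Gamma(14.3+63, 3.4+13) = Gamma(77.3, 16.4).
SD = √α/β = √77.3/16.4 = 0.5361.

0.5361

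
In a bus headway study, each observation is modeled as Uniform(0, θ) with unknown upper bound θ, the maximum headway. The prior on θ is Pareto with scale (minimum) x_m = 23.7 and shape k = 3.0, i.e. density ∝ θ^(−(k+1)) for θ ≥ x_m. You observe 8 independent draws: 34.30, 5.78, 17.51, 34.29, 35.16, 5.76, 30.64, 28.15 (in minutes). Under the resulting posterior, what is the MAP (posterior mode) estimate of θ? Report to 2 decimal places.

35.16

A Pareto(scale x_m, shape k) prior on the upper bound θ of Uniform(0, θ) is conjugate: posterior is Pareto(max(x_m, max xᵢ), k + n).
Sample maximum = 35.16; prior scale x_m = 23.7 → posterior scale = max = 35.16.
Posterior shape = 3.0 + 8 = 11.0.
The Pareto density is decreasing on [x_m, ∞), so the mode is x_m = 35.16.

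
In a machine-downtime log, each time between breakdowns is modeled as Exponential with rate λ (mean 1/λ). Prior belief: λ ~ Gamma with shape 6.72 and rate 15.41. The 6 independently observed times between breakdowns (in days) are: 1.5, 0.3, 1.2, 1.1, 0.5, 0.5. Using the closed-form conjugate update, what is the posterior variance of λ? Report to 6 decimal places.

0.030238

With a Gamma(shape α, rate β) prior on the exponential rate λ, the posterior after n observations with total T = Σxᵢ is Gamma(α+n, β+T).
Sum of observations T = 5.1 days; n = 6.
Posterior: Gamma(6.72+6, 15.41+5.1) = Gamma(12.72, 20.51).
Var = α/β² = 0.030238.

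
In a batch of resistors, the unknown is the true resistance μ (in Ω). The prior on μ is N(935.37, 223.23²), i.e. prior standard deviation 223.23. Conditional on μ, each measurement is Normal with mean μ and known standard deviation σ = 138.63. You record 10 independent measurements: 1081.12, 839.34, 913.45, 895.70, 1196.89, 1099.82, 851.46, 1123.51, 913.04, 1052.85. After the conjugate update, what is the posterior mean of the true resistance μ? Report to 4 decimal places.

994.4399

For Normal data with known variance σ², a Normal(μ₀, σ₀²) prior on μ is conjugate. Posterior precision = 1/σ₀² + n/σ²; posterior mean is the precision-weighted average of μ₀ and x̄.
Σxᵢ = 1081.12 + 839.34 + 913.45 + 895.70 + 1196.89 + 1099.82 + 851.46 + 1123.51 + 913.04 + 1052.85 = 9967.18, so n·x̄ = 9967.18.
σ₀² = 223.23² = 49831.6329, σ² = 138.63² = 19218.2769; σ² + n·σ₀² = 19218.2769 + 10·49831.6329 = 517534.6059.
Posterior mean = (μ₀/σ₀² + n·x̄/σ²)/(1/σ₀² + n/σ²) = (σ²·μ₀ + σ₀²·n·x̄)/(σ² + n·σ₀²) = (19218.2769·935.37 + 49831.6329·9967.18)/517534.6059 = 514657054.472175/517534.6059 = 994.4399.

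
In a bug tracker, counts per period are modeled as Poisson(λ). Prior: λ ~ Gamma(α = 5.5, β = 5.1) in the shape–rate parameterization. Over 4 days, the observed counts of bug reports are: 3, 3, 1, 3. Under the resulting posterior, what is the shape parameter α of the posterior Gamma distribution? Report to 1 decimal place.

With a Gamma(shape α, rate β) prior, the Poisson likelihood is conjugate: the posterior is Gamma(α + ΣXᵢ, β + n).
Sum of counts S = 10 over n = 4 days.
Posterior: Gamma(α+S, β+n) = Gamma(5.5+10, 5.1+4) = Gamma(15.5, 9.1).
Posterior α = 15.5.

15.5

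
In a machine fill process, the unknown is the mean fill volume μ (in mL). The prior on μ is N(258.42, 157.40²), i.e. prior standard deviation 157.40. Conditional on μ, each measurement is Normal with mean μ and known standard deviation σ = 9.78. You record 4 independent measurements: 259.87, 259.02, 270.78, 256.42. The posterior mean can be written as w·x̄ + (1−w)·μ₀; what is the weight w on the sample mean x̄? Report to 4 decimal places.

0.9990

For Normal data with known variance σ², a Normal(μ₀, σ₀²) prior on μ is conjugate. Posterior precision = 1/σ₀² + n/σ²; posterior mean is the precision-weighted average of μ₀ and x̄.
σ₀² = 157.40² = 24774.76, σ² = 9.78² = 95.6484. Prior precision 1/σ₀² = 1/24774.76; data precision n/σ² = 4/95.6484.
w = (n/σ²)/(1/σ₀² + n/σ²) = n·σ₀²/(σ² + n·σ₀²) = 4·24774.76/(95.6484 + 4·24774.76) = 99099.04/99194.6884 = 0.9990.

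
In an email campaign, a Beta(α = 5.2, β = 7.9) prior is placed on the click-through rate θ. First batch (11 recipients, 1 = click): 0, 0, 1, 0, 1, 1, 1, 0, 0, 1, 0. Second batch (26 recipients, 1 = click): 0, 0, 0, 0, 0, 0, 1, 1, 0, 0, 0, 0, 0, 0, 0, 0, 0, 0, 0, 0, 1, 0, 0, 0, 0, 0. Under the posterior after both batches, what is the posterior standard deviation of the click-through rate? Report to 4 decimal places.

0.0616

The Beta prior is conjugate to a Binomial/Bernoulli likelihood; the update adds successes to α and failures to β.
After batch 1: Beta(5.2+5, 7.9+6) = Beta(10.2, 13.9).
After batch 2: Beta(10.2+3, 13.9+23) = Beta(13.2, 36.9).
Var = αβ/((α+β)²(α+β+1)) = 13.2·36.9/(50.1²·51.1) = 0.00379755; SD = √0.00379755 = 0.0616.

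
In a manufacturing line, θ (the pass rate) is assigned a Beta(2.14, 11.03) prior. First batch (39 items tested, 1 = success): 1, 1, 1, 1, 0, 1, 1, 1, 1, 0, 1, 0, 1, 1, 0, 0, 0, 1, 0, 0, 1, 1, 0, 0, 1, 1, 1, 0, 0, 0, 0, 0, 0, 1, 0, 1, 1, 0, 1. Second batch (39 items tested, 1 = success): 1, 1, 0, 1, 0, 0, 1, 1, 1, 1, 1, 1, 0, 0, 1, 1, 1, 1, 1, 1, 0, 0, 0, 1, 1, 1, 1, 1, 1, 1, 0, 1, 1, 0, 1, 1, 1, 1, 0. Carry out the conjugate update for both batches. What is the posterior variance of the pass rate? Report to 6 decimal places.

0.002672

The Beta prior is conjugate to a Binomial/Bernoulli likelihood; the update adds successes to α and failures to β.
After batch 1: Beta(2.14+21, 11.03+18) = Beta(23.14, 29.03).
After batch 2: Beta(23.14+28, 29.03+11) = Beta(51.14, 40.03).
Var = αβ/((α+β)²(α+β+1)) = 51.14·40.03/(91.17²·92.17) = 0.002672.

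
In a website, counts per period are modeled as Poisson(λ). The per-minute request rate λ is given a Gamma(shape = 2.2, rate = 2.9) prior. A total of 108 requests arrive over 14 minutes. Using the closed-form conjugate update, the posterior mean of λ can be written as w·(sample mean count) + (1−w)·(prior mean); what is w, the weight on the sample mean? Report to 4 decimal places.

With a Gamma(shape α, rate β) prior, the Poisson likelihood is conjugate: the posterior is Gamma(α + ΣXᵢ, β + n).
Posterior mean = (α₀+S)/(β₀+n) = [n/(β₀+n)]·(S/n) + [β₀/(β₀+n)]·(α₀/β₀), so only n and β₀ enter the weight.
Weight on data w = n/(β₀+n) = 14/(2.9+14) = 14/16.9 = 0.8284.

0.8284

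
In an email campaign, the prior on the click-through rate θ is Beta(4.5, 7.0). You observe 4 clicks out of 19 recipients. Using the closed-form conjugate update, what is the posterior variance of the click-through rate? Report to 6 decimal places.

0.006382

The Beta prior is conjugate to a Binomial/Bernoulli likelihood; the update adds successes to α and failures to β.
Posterior: Beta(α+k, β+n−k) = Beta(4.5+4, 7.0+15) = Beta(8.5, 22.0).
Var = αβ/((α+β)²(α+β+1)) = 8.5·22.0/(30.5²·31.5) = 0.006382.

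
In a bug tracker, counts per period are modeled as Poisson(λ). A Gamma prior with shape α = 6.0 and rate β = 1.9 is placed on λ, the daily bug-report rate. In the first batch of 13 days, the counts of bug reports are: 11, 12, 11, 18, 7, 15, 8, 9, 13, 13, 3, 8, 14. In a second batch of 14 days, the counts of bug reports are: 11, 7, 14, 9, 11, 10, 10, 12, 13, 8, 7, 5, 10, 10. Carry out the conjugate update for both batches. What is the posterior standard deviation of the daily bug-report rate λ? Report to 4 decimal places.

0.5842

With a Gamma(shape α, rate β) prior, the Poisson likelihood is conjugate: the posterior is Gamma(α + ΣXᵢ, β + n).
Batch 1: sum of counts S = 142 over n = 13 days.
After batch 1: Gamma(α+S, β+n) = Gamma(6.0+142, 1.9+13) = Gamma(148.0, 14.9).
Batch 2: sum of counts S = 137 over n = 14 days.
After batch 2: Gamma(α+S, β+n) = Gamma(148.0+137, 14.9+14) = Gamma(285.0, 28.9).
SD = √α/β = √285.0/28.9 = 0.5842.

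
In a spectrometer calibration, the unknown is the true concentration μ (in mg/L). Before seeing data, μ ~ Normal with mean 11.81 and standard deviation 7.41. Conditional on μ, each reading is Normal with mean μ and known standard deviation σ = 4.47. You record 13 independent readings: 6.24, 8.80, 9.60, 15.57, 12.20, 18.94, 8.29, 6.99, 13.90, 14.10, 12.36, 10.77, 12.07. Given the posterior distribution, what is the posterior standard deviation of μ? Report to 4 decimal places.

For Normal data with known variance σ², a Normal(μ₀, σ₀²) prior on μ is conjugate. Posterior precision = 1/σ₀² + n/σ²; posterior mean is the precision-weighted average of μ₀ and x̄.
σ₀² = 7.41² = 54.9081, σ² = 4.47² = 19.9809; σ² + n·σ₀² = 19.9809 + 13·54.9081 = 733.7862.
Posterior precision = 1/σ₀² + n/σ² = 1/54.9081 + 13/19.9809 = (σ² + n·σ₀²)/(σ₀²σ²) = 733.7862/(54.9081·19.9809); posterior variance σₙ² = σ₀²σ²/(σ² + n·σ₀²) = 54.9081·19.9809/733.7862 = 1.495140.
Posterior SD = √σₙ² = √(54.9081·19.9809/733.7862) = 1.2228.

1.2228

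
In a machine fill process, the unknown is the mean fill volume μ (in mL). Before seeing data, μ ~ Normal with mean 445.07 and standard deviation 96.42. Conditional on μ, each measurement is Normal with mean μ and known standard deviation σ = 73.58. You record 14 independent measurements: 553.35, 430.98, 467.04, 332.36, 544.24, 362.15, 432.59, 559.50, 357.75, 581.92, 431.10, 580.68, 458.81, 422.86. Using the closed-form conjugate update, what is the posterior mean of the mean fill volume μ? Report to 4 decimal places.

464.5696

For Normal data with known variance σ², a Normal(μ₀, σ₀²) prior on μ is conjugate. Posterior precision = 1/σ₀² + n/σ²; posterior mean is the precision-weighted average of μ₀ and x̄.
Σxᵢ = 553.35 + 430.98 + 467.04 + 332.36 + 544.24 + 362.15 + 432.59 + 559.50 + 357.75 + 581.92 + 431.10 + 580.68 + 458.81 + 422.86 = 6515.33, so n·x̄ = 6515.33.
σ₀² = 96.42² = 9296.8164, σ² = 73.58² = 5414.0164; σ² + n·σ₀² = 5414.0164 + 14·9296.8164 = 135569.446.
Posterior mean = (μ₀/σ₀² + n·x̄/σ²)/(1/σ₀² + n/σ²) = (σ²·μ₀ + σ₀²·n·x̄)/(σ² + n·σ₀²) = (5414.0164·445.07 + 9296.8164·6515.33)/135569.446 = 62981443.07456/135569.446 = 464.5696.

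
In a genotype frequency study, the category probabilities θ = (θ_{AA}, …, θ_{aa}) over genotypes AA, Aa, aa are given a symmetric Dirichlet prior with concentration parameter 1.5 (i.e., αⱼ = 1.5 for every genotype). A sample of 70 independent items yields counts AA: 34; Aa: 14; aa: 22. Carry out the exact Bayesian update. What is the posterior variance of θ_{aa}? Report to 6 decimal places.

0.002860

The Dirichlet prior is conjugate to the Multinomial likelihood: each posterior αⱼ = prior αⱼ + observed count nⱼ.
Posterior concentration: (35.5, 15.5, 23.5), total = 74.5.
Var[θ_j] = α_j(Σα−α_j)/((Σα)²(Σα+1)) = 23.5·51.0/(74.5²·75.5) = 0.002860.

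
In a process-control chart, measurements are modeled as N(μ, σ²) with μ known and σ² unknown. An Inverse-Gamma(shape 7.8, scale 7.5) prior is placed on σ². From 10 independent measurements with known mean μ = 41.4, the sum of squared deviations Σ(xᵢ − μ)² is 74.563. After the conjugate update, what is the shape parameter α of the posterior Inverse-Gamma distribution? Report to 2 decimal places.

12.80

With known mean μ and an Inverse-Gamma(α, β) prior on σ², the Normal likelihood is conjugate: posterior is Inv-Gamma(α + n/2, β + Σ(xᵢ−μ)²/2).
Posterior: Inv-Gamma(7.8 + 10/2, 7.5 + 74.563/2) = Inv-Gamma(12.80, 44.7815).
Posterior α = 12.80.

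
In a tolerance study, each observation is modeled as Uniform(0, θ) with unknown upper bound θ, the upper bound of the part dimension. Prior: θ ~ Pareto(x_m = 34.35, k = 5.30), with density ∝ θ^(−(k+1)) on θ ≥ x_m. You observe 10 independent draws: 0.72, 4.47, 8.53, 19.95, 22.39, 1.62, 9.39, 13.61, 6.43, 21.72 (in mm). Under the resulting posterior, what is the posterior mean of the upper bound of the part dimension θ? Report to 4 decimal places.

A Pareto(scale x_m, shape k) prior on the upper bound θ of Uniform(0, θ) is conjugate: posterior is Pareto(max(x_m, max xᵢ), k + n).
Sample maximum = 22.39; prior scale x_m = 34.35 → posterior scale = max = 34.35.
Posterior shape = 5.30 + 10 = 15.30.
E[θ|data] = k·x_m/(k−1) = 15.30·34.35/14.30 = 36.7521.

36.7521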